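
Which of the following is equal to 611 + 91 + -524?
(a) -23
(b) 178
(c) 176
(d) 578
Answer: b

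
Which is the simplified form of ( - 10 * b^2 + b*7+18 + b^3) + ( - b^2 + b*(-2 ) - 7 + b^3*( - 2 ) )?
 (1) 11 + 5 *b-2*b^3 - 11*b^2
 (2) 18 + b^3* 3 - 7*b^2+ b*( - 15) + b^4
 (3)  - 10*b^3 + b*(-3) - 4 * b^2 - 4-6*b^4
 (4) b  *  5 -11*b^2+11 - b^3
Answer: 4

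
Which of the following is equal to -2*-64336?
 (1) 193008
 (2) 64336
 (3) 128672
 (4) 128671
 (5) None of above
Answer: 3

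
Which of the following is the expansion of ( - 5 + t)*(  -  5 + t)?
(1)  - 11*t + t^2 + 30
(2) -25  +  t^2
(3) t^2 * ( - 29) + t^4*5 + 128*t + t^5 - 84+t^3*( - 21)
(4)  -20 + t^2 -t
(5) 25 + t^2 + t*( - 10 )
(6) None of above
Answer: 5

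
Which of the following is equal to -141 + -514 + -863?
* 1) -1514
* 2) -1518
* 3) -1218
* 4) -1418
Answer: 2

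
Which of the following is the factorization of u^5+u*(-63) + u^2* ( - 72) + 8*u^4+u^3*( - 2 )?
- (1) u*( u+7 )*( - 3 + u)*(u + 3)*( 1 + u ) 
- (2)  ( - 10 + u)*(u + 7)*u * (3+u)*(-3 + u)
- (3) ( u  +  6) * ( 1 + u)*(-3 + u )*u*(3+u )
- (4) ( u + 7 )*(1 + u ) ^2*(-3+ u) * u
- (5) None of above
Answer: 1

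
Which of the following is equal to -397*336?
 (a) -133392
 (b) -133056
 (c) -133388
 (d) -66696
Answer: a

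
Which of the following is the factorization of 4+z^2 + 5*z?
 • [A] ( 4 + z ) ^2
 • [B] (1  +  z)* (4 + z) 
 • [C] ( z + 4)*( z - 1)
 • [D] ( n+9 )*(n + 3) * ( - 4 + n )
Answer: B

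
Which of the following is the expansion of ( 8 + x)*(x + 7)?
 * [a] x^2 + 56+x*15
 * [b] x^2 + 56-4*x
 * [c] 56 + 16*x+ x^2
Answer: a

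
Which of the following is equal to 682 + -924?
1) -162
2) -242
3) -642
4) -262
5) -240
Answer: 2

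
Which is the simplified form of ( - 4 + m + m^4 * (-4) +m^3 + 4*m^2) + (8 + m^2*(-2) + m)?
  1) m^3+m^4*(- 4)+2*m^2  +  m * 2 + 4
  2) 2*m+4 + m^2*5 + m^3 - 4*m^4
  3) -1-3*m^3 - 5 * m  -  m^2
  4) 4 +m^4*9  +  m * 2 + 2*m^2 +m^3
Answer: 1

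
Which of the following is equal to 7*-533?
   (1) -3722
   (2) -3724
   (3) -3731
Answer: 3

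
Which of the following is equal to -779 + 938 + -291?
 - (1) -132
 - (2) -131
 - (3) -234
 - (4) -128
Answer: 1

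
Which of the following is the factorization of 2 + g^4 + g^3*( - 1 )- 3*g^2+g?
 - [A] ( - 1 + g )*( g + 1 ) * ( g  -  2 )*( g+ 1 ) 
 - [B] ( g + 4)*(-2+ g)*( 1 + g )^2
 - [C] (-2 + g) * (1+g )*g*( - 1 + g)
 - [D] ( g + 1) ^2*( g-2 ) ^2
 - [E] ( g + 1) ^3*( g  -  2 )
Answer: A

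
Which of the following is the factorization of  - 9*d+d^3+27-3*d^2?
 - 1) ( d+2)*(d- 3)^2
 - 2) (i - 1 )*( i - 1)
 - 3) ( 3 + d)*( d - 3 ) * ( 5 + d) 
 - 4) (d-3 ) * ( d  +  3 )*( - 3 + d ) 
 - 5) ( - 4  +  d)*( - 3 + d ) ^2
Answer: 4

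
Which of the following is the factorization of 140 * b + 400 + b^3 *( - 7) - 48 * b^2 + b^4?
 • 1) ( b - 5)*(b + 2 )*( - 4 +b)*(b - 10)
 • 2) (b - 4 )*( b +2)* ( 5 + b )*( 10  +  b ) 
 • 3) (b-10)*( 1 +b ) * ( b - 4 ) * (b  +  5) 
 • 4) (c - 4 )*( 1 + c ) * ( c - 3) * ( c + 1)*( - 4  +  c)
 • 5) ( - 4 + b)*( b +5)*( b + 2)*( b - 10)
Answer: 5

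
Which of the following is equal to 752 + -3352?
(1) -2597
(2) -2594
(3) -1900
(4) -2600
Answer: 4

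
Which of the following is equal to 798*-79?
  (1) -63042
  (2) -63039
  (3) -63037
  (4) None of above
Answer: 1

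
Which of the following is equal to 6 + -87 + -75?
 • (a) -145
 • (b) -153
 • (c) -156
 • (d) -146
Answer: c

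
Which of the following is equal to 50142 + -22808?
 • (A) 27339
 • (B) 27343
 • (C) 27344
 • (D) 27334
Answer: D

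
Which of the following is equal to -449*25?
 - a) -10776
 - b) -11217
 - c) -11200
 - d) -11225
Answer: d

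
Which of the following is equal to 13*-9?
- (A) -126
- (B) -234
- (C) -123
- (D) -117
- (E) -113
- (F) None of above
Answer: D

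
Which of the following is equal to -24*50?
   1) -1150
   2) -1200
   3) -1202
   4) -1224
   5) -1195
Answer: 2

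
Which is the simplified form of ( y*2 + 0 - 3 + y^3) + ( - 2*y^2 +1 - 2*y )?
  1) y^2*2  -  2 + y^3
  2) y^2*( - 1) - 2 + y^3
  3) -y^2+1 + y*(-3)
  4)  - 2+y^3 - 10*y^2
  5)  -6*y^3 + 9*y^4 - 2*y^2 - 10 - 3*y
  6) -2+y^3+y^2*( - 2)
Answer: 6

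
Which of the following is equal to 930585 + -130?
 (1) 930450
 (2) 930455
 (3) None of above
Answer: 2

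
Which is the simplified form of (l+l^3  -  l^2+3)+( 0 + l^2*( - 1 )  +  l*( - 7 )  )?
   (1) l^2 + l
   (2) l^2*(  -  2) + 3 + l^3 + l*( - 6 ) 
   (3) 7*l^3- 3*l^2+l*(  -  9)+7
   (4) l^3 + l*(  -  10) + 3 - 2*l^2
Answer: 2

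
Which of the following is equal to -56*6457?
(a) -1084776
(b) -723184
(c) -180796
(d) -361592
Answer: d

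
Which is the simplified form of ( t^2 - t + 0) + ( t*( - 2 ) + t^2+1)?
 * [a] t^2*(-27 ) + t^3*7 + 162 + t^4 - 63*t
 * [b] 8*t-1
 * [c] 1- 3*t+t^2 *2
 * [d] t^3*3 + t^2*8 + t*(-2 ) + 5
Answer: c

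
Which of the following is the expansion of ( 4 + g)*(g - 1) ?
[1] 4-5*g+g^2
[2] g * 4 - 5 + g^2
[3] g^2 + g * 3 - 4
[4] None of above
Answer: 3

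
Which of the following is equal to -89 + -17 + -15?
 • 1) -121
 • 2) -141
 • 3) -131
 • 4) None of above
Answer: 1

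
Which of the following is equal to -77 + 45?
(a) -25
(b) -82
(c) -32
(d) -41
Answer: c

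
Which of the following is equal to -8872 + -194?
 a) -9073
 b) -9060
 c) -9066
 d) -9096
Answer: c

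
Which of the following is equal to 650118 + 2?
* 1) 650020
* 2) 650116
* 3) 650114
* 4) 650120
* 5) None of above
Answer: 4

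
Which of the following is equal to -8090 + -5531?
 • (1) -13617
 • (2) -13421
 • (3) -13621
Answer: 3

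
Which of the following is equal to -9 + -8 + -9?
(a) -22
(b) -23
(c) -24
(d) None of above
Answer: d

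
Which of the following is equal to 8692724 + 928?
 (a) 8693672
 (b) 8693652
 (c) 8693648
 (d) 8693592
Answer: b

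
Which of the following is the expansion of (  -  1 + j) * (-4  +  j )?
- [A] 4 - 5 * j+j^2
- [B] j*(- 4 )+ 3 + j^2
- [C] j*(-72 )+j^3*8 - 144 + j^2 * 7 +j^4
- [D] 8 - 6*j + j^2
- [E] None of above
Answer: A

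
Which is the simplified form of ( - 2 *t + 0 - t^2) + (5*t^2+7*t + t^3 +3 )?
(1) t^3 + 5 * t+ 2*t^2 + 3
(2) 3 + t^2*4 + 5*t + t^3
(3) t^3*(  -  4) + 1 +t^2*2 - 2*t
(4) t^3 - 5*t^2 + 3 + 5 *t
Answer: 2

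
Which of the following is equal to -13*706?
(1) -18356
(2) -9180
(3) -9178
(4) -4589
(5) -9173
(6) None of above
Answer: 3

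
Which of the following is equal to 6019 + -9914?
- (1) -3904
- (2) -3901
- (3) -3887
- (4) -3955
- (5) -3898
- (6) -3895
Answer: 6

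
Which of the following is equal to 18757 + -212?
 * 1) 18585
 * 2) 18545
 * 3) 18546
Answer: 2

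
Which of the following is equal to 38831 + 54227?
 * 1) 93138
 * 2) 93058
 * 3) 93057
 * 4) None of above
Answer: 2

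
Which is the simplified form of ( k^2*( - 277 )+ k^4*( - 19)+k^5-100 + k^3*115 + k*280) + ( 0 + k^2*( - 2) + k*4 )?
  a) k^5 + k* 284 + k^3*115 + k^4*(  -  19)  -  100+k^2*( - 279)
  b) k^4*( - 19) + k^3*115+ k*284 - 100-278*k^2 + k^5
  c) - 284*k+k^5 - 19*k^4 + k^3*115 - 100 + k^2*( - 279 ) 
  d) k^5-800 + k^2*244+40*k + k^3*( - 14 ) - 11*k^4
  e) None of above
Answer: a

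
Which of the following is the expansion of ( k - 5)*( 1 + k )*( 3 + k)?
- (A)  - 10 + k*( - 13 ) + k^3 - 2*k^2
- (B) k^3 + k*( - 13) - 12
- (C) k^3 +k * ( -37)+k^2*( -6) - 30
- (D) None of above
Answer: D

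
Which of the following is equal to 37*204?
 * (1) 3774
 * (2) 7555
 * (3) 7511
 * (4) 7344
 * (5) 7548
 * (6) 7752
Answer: 5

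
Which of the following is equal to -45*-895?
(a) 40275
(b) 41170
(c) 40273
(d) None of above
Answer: a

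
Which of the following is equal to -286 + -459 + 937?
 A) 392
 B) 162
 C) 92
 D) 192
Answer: D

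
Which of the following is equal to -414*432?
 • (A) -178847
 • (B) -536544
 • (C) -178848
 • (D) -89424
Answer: C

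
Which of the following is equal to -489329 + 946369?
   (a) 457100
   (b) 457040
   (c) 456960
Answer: b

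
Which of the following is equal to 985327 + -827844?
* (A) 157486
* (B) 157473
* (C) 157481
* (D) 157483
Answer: D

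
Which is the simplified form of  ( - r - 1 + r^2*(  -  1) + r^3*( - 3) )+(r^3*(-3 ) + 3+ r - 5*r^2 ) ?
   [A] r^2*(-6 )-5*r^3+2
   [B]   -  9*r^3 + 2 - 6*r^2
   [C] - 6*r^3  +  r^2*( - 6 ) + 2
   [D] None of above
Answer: C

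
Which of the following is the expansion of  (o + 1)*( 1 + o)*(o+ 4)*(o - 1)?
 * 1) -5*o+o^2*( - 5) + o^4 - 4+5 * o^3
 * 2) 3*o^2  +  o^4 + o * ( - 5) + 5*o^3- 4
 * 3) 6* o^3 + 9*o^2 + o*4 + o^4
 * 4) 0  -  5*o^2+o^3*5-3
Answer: 2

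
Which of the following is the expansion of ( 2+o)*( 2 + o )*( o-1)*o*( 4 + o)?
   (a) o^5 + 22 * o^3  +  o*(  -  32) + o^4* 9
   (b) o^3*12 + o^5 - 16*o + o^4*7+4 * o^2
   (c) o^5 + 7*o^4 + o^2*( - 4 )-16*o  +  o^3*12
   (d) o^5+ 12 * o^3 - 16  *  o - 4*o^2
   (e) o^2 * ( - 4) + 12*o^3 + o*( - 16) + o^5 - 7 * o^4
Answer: c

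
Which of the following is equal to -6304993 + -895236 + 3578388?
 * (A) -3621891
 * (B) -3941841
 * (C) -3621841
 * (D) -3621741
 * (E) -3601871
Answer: C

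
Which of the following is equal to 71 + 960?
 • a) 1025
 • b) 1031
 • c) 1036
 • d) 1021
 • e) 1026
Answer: b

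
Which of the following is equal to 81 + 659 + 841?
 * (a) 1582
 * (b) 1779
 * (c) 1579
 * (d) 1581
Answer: d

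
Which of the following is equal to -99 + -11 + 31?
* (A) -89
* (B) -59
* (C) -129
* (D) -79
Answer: D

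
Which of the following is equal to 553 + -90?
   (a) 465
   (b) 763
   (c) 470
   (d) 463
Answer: d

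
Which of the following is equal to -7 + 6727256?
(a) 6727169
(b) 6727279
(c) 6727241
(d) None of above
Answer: d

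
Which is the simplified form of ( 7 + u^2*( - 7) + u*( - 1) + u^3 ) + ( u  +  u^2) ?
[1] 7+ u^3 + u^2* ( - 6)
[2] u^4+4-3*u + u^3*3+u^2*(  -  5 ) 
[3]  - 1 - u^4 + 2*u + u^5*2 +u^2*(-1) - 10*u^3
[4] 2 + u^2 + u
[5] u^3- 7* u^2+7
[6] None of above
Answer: 1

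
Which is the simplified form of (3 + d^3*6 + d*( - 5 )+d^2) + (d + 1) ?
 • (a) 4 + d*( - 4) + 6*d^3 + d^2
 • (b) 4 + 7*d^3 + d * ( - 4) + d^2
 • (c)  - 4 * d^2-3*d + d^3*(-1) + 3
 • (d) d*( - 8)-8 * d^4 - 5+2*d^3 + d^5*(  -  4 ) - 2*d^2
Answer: a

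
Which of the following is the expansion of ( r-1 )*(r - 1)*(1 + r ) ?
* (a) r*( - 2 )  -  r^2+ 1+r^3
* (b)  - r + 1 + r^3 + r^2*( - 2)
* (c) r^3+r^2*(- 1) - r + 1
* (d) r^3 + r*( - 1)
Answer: c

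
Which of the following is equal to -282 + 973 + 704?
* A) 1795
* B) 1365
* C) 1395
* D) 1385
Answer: C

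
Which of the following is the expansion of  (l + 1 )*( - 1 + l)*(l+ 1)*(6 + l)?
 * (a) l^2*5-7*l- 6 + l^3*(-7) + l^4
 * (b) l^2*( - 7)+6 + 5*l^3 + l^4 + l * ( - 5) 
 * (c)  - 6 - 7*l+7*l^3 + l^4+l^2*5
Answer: c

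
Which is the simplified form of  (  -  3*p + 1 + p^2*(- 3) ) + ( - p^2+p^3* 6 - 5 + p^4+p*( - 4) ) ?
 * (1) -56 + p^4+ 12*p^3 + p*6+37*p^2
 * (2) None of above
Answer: 2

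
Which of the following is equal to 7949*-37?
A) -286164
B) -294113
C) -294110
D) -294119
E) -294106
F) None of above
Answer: B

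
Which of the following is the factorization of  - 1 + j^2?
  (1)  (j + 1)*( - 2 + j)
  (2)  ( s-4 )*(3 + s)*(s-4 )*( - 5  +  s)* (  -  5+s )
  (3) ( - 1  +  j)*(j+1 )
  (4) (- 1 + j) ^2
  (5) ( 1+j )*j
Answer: 3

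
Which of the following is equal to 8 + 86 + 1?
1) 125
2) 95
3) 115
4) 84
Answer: 2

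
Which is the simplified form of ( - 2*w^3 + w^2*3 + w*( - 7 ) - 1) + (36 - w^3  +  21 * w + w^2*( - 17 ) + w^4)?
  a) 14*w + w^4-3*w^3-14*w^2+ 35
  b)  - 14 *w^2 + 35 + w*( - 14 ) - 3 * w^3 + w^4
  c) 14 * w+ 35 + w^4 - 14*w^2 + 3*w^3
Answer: a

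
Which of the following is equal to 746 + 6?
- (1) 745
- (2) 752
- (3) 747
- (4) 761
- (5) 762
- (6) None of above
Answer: 2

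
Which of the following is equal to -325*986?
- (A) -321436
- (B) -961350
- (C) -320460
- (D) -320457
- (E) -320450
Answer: E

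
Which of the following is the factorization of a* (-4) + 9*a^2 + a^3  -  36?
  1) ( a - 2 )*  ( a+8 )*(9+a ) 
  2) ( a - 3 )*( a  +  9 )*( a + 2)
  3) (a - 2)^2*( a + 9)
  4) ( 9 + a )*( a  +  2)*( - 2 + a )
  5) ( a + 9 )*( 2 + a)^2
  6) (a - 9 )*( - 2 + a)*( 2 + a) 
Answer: 4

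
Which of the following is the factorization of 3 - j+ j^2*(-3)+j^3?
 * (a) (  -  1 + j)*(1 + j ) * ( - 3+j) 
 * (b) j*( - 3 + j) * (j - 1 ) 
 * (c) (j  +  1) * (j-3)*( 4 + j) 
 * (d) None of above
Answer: a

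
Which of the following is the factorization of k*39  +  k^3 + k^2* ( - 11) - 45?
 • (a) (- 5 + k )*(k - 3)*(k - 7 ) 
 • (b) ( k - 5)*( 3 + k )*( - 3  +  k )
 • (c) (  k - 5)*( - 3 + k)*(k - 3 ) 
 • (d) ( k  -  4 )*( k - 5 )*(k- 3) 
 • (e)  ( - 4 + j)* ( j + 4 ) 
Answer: c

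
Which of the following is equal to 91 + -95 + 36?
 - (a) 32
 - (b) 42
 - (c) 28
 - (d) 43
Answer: a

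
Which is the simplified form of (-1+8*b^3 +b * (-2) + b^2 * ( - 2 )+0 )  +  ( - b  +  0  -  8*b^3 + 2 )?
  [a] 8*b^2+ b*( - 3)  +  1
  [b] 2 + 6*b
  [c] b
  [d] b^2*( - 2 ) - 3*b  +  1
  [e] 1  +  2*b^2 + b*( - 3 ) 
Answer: d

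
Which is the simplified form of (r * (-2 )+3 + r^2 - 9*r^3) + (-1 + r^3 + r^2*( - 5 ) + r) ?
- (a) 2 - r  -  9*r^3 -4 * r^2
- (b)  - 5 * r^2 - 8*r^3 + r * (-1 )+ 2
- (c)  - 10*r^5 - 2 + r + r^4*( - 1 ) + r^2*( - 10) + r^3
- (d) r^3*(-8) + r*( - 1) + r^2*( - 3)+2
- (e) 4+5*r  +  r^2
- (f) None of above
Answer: f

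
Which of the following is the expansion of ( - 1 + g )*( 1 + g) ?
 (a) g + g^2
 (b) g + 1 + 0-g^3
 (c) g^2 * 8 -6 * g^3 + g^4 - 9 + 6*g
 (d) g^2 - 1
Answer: d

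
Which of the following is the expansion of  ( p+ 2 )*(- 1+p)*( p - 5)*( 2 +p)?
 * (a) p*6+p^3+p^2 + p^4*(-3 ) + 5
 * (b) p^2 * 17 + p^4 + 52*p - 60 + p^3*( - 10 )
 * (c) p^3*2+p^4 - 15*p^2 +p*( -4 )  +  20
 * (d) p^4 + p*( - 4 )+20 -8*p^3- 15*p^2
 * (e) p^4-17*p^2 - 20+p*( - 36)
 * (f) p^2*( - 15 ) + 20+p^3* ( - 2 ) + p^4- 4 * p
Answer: f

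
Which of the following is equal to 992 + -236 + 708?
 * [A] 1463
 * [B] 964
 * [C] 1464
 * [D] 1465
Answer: C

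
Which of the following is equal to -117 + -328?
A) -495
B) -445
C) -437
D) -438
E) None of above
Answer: B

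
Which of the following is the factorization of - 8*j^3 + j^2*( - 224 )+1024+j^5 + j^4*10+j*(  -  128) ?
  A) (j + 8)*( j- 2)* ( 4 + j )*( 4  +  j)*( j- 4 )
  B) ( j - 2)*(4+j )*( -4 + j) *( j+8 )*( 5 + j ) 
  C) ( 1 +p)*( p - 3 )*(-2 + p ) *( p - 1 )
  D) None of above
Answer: A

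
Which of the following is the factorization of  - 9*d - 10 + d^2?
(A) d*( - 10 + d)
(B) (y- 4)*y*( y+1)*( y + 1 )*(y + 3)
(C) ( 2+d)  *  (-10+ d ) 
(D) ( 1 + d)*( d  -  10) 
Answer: D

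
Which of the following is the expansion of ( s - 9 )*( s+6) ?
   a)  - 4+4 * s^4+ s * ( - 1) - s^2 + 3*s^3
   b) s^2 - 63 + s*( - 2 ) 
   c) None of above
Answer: c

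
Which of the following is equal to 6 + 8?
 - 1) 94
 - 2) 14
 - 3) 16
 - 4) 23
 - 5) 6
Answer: 2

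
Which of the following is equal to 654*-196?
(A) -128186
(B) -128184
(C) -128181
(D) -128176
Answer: B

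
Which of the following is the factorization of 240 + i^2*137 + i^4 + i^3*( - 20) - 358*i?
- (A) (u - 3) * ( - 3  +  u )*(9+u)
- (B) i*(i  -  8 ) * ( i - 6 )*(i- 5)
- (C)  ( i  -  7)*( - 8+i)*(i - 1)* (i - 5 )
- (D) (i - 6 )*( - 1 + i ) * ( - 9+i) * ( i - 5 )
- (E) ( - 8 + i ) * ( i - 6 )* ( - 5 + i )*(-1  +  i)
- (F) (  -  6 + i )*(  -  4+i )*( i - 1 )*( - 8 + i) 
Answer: E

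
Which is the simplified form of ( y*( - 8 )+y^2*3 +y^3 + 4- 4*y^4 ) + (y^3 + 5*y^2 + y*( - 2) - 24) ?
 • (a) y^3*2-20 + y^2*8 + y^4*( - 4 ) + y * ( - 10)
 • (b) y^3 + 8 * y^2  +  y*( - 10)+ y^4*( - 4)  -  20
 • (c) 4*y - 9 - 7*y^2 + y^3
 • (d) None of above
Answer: a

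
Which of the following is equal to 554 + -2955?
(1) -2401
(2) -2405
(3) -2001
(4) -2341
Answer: 1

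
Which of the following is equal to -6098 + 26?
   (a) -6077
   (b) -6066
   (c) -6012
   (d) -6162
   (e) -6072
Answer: e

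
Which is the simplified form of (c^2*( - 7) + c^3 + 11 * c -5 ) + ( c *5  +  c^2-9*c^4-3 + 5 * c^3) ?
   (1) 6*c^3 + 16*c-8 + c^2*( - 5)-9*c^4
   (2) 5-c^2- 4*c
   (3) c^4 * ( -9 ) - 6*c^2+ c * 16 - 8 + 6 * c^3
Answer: 3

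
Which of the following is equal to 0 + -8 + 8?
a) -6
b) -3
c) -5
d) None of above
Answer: d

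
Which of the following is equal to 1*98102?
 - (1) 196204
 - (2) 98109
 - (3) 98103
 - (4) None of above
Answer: 4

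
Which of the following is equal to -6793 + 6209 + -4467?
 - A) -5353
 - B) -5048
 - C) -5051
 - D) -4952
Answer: C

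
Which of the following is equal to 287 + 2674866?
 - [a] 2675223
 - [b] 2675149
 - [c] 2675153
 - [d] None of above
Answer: c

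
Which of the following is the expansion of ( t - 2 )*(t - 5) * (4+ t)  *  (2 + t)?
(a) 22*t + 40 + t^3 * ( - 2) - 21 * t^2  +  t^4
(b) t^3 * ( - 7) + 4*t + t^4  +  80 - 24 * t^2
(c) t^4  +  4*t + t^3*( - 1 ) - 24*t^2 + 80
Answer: c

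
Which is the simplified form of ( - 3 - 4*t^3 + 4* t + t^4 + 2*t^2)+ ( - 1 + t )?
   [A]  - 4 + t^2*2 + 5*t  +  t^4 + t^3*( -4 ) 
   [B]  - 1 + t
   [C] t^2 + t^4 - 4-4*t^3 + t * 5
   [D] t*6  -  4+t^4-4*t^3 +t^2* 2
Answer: A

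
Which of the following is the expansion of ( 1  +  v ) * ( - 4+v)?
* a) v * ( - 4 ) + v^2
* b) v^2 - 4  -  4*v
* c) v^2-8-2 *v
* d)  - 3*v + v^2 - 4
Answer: d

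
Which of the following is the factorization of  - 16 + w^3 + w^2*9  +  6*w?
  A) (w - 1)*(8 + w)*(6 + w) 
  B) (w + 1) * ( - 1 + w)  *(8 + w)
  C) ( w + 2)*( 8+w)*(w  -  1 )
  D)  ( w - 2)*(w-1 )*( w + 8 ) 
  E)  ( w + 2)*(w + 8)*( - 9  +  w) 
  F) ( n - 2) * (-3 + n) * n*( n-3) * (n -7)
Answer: C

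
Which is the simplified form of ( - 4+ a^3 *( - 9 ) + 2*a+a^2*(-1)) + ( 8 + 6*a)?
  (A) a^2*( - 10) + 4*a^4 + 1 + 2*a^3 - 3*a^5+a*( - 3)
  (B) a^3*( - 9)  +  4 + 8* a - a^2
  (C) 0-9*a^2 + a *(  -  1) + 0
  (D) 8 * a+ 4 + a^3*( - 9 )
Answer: B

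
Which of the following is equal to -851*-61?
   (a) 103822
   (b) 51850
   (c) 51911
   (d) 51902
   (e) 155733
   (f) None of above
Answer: c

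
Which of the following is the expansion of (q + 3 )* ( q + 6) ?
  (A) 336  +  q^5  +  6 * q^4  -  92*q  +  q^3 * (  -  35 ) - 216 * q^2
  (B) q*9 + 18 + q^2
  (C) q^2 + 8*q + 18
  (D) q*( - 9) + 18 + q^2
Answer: B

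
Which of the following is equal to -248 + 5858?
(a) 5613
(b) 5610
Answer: b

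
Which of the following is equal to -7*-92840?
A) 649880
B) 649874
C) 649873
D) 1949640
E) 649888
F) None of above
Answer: A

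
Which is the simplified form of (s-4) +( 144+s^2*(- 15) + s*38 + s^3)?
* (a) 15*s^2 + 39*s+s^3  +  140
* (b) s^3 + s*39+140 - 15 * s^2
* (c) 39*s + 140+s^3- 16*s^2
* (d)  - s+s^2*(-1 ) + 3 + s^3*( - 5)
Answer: b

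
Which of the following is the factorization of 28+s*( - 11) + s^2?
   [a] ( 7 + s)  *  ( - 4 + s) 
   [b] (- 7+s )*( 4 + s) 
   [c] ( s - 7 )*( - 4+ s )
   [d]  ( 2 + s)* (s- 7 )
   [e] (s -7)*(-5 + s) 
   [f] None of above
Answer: c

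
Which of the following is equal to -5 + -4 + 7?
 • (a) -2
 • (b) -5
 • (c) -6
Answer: a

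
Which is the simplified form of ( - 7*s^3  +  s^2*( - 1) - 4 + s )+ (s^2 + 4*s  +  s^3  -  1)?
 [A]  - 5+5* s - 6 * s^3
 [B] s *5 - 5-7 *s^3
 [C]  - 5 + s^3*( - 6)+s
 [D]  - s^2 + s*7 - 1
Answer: A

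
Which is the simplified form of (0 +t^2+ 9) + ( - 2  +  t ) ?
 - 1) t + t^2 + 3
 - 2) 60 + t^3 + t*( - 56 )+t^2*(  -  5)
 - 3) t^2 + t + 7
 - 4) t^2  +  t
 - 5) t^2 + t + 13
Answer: 3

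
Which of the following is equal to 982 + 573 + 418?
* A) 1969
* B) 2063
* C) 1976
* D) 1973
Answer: D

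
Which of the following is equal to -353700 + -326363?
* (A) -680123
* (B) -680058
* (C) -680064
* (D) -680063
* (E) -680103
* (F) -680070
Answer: D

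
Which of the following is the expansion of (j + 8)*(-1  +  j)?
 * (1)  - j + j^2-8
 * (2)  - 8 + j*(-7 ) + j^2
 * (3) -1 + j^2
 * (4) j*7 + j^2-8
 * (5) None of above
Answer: 4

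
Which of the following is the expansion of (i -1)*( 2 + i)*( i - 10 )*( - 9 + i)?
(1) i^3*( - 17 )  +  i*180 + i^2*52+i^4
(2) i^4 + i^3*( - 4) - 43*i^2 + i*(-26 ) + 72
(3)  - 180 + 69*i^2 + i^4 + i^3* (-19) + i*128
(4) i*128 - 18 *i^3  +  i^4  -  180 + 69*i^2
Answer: 4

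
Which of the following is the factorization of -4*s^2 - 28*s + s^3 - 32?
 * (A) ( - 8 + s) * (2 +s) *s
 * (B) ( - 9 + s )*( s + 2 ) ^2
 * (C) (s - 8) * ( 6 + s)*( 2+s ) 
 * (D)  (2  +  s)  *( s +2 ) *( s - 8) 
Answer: D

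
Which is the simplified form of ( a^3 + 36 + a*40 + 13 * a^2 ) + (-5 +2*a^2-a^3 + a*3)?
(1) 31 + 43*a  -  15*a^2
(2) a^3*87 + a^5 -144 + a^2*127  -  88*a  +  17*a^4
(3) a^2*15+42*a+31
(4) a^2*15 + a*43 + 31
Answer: 4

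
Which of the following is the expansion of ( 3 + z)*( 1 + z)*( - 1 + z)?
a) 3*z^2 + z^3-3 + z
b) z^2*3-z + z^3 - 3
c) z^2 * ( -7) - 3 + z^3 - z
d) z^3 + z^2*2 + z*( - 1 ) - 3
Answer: b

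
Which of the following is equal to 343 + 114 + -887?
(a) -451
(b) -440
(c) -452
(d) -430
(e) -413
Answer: d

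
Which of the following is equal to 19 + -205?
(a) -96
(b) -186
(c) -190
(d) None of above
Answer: b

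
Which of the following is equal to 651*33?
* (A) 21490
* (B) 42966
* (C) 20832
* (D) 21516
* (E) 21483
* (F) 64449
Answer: E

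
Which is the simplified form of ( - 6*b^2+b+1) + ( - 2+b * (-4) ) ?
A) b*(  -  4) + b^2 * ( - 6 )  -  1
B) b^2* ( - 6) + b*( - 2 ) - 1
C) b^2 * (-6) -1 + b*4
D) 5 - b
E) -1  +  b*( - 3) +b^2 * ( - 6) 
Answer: E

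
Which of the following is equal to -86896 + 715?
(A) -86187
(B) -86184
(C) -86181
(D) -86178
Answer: C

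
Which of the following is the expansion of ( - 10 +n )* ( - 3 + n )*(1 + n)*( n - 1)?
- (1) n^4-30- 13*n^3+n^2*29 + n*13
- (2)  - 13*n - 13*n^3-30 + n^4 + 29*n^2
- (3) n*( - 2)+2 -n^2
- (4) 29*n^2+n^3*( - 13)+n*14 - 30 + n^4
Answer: 1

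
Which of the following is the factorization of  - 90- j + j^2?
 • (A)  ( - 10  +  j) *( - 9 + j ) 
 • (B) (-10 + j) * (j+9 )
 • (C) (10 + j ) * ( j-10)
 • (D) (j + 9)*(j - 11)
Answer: B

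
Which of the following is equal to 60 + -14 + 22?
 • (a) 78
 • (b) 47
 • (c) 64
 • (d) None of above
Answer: d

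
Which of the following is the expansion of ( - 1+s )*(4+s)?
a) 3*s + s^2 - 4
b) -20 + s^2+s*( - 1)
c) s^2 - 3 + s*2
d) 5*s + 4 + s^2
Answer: a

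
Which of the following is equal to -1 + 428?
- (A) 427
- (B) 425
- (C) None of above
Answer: A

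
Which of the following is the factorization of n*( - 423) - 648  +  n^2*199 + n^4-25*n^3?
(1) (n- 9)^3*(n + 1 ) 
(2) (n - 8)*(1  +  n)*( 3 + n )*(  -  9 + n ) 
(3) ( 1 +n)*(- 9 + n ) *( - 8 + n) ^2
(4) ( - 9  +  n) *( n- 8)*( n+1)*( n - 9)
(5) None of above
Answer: 4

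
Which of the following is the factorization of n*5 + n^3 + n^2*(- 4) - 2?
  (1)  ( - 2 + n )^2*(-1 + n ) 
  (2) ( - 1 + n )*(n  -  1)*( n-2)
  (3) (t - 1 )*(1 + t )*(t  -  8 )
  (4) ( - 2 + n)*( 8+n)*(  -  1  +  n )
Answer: 2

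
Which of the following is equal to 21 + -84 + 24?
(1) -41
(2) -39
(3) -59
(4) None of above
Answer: 2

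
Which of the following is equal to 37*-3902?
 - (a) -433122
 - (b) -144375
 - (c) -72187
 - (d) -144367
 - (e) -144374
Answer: e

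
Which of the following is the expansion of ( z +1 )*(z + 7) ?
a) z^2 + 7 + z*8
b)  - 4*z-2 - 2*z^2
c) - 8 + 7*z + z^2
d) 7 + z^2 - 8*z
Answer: a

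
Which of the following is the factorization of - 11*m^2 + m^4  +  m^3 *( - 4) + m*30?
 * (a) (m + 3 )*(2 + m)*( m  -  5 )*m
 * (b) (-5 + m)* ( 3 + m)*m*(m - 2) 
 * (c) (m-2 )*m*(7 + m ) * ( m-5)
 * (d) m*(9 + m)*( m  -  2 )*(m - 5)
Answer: b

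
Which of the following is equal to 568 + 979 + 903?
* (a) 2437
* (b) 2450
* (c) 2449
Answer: b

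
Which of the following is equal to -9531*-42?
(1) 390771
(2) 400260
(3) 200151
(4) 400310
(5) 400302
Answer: 5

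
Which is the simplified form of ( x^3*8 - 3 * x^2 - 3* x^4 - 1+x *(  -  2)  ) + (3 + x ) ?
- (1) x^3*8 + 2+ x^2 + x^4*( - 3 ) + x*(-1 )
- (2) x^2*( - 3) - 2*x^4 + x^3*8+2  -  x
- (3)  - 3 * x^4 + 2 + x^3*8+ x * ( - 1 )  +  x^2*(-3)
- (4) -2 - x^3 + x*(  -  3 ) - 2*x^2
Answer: 3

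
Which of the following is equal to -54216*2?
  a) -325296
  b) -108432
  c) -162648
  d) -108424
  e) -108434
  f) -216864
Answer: b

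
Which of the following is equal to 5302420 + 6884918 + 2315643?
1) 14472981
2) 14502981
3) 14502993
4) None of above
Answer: 2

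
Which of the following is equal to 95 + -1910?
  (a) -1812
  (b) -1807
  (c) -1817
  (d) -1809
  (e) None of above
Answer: e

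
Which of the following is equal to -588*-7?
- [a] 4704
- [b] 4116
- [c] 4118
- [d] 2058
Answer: b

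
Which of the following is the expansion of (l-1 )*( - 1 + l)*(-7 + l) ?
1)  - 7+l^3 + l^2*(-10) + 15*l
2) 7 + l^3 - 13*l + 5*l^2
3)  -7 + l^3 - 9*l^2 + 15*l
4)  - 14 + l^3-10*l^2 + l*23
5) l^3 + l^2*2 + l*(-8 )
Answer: 3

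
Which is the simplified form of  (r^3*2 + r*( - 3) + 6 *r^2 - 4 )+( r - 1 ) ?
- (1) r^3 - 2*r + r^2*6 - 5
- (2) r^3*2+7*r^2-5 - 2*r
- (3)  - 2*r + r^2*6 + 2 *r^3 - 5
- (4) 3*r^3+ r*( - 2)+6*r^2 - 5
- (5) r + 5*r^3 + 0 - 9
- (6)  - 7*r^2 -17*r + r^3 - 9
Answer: 3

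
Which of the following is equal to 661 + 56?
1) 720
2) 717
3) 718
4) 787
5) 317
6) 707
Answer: 2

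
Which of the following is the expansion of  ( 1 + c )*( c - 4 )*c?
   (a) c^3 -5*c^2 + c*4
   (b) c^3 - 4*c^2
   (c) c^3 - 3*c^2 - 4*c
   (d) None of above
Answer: c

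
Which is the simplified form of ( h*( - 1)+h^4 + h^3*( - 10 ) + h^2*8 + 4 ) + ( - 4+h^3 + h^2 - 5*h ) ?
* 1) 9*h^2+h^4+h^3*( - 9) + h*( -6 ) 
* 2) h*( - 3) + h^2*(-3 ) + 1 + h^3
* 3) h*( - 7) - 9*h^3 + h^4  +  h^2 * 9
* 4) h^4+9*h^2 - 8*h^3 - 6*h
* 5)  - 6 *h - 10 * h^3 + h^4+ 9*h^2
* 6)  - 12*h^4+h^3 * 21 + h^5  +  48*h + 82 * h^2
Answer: 1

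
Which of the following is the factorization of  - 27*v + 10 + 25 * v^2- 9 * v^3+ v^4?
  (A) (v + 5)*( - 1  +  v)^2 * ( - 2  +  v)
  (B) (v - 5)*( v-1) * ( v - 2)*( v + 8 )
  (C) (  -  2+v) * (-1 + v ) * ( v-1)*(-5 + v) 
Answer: C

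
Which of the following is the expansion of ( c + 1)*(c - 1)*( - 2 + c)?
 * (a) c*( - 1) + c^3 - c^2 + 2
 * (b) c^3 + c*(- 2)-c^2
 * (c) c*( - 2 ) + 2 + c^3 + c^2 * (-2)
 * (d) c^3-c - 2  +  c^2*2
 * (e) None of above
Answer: e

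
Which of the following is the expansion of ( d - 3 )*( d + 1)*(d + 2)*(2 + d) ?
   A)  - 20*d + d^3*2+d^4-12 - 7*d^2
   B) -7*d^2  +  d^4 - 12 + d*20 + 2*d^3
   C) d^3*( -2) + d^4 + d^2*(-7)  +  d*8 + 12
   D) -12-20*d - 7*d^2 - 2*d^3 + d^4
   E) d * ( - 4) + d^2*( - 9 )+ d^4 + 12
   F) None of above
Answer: A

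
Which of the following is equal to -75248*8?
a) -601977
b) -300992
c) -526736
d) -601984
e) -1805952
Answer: d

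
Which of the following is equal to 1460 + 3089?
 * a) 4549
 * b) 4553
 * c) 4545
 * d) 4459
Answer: a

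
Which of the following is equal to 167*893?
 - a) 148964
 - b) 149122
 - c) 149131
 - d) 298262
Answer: c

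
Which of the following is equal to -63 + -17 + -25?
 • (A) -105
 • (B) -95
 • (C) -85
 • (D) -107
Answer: A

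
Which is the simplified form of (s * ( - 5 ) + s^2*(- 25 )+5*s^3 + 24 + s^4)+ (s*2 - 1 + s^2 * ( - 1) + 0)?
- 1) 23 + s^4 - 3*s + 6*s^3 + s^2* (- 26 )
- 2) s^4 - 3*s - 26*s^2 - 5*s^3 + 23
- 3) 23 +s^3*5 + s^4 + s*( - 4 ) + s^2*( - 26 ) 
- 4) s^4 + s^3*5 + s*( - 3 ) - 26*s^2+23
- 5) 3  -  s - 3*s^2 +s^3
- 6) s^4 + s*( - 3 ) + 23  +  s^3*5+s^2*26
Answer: 4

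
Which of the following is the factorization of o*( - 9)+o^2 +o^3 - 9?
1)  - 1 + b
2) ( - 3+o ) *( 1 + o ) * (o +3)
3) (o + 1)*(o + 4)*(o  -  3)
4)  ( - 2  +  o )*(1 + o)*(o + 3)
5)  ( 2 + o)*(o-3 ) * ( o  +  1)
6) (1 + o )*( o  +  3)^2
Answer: 2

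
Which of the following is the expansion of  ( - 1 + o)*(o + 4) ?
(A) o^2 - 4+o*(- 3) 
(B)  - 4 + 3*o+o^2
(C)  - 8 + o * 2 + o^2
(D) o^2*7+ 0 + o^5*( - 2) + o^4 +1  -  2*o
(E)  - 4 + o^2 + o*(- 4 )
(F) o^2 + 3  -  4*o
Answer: B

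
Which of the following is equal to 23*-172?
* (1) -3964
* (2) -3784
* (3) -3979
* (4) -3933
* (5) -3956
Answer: 5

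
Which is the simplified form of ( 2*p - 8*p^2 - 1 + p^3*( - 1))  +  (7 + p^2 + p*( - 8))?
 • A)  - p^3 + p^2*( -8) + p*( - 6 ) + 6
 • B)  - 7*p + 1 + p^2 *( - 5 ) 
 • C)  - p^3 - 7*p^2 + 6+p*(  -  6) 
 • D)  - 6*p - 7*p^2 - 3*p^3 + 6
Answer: C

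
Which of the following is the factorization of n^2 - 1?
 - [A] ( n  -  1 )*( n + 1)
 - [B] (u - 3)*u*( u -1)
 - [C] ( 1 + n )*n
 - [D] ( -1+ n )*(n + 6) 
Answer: A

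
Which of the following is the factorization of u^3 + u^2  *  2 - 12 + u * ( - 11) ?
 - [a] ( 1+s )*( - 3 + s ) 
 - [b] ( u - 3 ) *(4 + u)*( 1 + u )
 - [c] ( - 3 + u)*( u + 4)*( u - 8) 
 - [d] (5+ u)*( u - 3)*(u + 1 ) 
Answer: b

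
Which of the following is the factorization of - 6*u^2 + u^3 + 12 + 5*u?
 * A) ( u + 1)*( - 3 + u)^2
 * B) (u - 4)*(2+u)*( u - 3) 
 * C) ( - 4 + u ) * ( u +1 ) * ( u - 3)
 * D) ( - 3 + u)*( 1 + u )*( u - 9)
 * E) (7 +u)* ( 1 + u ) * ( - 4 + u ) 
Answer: C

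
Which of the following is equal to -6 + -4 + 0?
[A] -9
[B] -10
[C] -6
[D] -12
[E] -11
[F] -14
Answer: B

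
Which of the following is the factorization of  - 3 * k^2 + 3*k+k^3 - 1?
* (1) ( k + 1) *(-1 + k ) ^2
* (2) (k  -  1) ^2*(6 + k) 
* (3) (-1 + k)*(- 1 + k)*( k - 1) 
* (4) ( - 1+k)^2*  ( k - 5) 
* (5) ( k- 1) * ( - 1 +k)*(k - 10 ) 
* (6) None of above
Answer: 3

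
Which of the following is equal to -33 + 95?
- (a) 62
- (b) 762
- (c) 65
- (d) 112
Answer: a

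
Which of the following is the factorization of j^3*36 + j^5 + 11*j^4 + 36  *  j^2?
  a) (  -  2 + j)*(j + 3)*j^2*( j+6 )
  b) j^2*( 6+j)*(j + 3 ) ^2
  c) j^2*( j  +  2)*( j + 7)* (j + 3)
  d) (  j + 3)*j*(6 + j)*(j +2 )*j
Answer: d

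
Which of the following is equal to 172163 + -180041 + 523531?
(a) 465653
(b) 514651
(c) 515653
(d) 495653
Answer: c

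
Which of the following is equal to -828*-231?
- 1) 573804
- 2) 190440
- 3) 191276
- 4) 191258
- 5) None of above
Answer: 5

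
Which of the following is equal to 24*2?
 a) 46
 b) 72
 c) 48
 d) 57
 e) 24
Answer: c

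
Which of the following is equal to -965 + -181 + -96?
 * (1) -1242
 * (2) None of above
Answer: 1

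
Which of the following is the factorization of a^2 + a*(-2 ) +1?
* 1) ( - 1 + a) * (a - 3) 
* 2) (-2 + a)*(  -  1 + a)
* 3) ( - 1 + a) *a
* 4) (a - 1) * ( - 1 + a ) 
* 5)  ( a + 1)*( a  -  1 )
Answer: 4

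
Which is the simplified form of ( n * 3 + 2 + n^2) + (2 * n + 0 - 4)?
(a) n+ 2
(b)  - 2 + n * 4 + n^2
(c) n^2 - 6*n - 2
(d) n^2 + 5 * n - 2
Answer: d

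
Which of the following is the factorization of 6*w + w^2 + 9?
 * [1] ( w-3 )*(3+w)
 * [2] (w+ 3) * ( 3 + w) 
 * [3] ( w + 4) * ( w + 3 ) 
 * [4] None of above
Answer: 2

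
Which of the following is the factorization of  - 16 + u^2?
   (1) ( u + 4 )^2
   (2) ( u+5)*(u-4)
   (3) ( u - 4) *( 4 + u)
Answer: 3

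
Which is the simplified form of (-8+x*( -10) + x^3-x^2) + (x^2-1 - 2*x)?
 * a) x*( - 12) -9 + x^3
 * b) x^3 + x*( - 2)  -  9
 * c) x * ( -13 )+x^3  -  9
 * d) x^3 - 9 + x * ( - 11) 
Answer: a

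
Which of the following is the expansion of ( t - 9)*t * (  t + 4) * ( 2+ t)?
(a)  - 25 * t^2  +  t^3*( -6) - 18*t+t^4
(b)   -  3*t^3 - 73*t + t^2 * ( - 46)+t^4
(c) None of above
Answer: c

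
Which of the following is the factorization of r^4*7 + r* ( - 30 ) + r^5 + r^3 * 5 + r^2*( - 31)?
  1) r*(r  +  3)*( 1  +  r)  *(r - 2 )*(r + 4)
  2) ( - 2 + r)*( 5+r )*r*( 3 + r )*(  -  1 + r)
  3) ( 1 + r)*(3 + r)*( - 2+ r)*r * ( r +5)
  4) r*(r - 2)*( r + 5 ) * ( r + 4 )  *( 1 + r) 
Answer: 3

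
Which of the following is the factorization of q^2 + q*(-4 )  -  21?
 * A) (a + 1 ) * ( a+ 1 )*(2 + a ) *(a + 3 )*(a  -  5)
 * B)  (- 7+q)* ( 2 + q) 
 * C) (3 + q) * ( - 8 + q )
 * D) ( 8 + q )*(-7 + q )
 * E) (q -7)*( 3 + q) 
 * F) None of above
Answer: E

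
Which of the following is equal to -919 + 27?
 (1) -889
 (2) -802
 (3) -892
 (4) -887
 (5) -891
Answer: 3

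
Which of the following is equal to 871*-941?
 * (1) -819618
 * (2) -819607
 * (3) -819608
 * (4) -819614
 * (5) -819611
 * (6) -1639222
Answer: 5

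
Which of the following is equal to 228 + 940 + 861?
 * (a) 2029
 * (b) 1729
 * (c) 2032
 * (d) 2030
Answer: a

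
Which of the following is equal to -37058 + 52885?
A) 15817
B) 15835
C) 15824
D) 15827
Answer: D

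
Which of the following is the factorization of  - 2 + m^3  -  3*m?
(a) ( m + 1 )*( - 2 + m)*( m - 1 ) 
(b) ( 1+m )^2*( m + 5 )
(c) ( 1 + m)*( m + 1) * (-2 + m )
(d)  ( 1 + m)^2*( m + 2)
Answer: c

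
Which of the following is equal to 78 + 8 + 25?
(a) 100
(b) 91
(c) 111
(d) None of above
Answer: c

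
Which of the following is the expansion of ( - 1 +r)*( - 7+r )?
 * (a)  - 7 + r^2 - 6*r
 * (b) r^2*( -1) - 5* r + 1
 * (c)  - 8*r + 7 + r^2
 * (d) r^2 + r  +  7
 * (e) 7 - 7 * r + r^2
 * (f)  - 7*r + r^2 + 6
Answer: c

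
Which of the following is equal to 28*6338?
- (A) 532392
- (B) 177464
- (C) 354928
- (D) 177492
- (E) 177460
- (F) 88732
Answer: B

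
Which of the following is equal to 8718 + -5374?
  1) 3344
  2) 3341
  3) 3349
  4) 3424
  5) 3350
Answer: 1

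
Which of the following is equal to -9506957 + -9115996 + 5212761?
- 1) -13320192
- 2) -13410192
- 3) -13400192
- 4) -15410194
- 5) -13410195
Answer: 2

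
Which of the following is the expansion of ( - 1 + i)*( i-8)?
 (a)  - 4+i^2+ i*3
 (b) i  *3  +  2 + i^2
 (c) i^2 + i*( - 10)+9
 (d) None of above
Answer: d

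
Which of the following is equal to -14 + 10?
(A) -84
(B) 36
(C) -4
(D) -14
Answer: C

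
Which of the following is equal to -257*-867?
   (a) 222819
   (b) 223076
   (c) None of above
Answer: a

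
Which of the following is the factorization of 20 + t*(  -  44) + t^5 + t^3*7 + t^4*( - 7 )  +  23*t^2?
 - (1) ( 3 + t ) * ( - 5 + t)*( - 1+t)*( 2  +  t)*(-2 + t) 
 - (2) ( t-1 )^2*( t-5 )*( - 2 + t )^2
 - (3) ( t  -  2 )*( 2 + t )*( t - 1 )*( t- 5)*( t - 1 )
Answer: 3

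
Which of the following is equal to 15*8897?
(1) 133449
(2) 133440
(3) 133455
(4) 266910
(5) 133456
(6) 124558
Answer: 3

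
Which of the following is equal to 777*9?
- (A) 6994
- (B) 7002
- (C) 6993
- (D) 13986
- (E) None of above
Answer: C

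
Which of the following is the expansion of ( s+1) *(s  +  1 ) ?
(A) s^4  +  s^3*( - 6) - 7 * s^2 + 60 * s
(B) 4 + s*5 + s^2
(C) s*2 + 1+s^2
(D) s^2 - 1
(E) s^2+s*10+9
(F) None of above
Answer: C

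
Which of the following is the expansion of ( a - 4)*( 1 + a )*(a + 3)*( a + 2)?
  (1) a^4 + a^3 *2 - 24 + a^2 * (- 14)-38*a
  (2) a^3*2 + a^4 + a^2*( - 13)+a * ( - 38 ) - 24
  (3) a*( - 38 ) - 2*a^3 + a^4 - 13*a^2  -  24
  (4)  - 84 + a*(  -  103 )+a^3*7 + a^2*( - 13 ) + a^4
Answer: 2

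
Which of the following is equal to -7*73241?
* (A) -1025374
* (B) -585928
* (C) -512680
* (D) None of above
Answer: D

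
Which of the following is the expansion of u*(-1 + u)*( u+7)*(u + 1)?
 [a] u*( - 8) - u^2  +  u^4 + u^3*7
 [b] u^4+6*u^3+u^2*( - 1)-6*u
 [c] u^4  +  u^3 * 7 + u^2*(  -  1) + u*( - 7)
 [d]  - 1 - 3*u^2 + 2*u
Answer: c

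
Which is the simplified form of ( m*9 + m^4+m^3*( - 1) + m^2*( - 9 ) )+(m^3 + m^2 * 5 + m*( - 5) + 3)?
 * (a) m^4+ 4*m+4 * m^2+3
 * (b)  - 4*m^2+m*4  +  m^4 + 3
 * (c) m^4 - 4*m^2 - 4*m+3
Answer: b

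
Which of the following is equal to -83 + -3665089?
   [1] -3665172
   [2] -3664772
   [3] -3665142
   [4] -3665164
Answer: 1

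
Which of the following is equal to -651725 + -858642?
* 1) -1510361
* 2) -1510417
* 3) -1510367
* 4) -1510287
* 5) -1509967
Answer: 3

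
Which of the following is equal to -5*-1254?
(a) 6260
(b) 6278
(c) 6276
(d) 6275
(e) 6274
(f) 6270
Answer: f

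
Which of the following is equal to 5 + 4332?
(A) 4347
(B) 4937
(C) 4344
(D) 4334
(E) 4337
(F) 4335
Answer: E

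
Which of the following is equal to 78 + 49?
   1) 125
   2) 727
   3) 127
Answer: 3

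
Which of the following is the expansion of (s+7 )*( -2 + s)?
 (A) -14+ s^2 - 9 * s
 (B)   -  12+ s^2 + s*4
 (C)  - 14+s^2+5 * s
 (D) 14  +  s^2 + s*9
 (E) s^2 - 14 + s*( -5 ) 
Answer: C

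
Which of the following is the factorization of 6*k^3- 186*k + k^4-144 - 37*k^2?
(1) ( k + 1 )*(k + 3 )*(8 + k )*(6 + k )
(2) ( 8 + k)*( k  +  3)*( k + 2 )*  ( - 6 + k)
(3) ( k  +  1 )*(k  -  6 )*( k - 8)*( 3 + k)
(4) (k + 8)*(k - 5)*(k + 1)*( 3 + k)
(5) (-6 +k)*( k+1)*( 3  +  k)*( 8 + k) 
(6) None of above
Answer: 5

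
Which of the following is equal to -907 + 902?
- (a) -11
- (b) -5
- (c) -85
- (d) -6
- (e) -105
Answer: b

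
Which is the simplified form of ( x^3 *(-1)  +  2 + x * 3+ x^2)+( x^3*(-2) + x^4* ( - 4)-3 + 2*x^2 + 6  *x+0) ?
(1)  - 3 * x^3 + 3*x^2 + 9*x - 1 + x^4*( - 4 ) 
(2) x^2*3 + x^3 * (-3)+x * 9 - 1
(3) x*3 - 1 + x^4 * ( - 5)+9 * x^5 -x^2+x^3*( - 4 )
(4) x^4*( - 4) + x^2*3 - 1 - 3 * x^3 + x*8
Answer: 1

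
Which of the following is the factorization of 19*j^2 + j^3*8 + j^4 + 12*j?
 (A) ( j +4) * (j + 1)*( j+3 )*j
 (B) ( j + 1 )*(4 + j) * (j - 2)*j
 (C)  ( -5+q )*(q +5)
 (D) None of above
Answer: A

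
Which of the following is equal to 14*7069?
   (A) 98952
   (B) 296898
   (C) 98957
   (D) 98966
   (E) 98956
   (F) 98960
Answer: D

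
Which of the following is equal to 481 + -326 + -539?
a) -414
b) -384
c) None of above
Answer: b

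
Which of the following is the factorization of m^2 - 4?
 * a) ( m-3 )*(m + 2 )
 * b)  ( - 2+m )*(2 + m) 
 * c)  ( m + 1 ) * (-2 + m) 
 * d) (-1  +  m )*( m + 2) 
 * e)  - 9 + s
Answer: b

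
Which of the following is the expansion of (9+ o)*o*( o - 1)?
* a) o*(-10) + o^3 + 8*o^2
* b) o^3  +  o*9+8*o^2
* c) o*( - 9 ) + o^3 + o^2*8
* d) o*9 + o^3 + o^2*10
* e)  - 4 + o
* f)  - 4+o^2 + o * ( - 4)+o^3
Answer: c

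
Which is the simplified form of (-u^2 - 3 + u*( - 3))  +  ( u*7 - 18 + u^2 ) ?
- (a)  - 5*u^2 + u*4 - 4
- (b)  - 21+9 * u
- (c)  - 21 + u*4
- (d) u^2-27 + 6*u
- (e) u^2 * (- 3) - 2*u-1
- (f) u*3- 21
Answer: c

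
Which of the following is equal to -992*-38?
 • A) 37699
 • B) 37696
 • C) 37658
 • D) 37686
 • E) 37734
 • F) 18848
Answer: B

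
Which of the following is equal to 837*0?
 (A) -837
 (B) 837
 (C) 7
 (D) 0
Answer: D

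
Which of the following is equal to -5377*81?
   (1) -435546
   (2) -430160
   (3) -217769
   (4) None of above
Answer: 4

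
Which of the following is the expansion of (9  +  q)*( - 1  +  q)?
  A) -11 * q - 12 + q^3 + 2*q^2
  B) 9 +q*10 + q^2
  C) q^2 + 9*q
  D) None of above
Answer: D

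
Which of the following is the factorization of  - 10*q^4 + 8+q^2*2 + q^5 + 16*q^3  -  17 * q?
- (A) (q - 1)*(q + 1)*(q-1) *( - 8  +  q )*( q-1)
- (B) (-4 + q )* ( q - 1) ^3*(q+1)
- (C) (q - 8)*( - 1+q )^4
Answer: A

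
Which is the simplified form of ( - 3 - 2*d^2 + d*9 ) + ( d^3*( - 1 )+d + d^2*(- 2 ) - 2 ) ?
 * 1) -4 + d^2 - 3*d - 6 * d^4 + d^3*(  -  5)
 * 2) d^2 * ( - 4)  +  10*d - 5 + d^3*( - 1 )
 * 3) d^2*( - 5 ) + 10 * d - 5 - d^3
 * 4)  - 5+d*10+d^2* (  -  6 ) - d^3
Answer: 2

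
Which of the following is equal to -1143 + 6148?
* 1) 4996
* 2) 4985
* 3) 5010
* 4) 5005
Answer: 4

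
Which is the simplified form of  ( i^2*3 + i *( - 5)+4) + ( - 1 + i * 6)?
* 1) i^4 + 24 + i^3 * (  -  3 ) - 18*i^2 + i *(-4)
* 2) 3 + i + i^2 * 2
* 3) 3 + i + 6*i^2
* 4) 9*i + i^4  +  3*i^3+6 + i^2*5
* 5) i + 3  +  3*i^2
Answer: 5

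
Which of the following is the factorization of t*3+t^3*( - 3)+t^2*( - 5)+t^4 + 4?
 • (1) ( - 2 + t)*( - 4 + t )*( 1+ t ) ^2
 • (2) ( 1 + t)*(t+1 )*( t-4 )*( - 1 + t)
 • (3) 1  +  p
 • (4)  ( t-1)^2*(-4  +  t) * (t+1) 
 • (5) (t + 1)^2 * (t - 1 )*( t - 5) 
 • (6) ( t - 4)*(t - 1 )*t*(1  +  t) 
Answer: 2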